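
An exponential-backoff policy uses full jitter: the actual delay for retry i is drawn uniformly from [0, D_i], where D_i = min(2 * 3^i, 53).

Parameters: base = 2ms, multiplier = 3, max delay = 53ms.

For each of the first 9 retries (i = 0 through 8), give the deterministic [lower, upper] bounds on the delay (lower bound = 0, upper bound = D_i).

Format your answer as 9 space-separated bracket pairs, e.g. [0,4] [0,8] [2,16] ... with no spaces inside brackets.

Answer: [0,2] [0,6] [0,18] [0,53] [0,53] [0,53] [0,53] [0,53] [0,53]

Derivation:
Computing bounds per retry:
  i=0: D_i=min(2*3^0,53)=2, bounds=[0,2]
  i=1: D_i=min(2*3^1,53)=6, bounds=[0,6]
  i=2: D_i=min(2*3^2,53)=18, bounds=[0,18]
  i=3: D_i=min(2*3^3,53)=53, bounds=[0,53]
  i=4: D_i=min(2*3^4,53)=53, bounds=[0,53]
  i=5: D_i=min(2*3^5,53)=53, bounds=[0,53]
  i=6: D_i=min(2*3^6,53)=53, bounds=[0,53]
  i=7: D_i=min(2*3^7,53)=53, bounds=[0,53]
  i=8: D_i=min(2*3^8,53)=53, bounds=[0,53]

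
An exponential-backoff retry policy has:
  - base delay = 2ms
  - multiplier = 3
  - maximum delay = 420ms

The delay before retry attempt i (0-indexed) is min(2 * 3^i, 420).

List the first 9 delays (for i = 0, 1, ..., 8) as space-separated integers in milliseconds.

Answer: 2 6 18 54 162 420 420 420 420

Derivation:
Computing each delay:
  i=0: min(2*3^0, 420) = 2
  i=1: min(2*3^1, 420) = 6
  i=2: min(2*3^2, 420) = 18
  i=3: min(2*3^3, 420) = 54
  i=4: min(2*3^4, 420) = 162
  i=5: min(2*3^5, 420) = 420
  i=6: min(2*3^6, 420) = 420
  i=7: min(2*3^7, 420) = 420
  i=8: min(2*3^8, 420) = 420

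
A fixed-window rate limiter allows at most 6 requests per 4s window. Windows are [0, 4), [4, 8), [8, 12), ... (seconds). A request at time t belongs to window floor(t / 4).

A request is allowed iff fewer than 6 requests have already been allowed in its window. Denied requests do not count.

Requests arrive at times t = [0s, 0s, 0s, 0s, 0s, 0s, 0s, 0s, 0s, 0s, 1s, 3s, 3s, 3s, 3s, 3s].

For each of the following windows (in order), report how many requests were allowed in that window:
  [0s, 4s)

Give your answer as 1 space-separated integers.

Processing requests:
  req#1 t=0s (window 0): ALLOW
  req#2 t=0s (window 0): ALLOW
  req#3 t=0s (window 0): ALLOW
  req#4 t=0s (window 0): ALLOW
  req#5 t=0s (window 0): ALLOW
  req#6 t=0s (window 0): ALLOW
  req#7 t=0s (window 0): DENY
  req#8 t=0s (window 0): DENY
  req#9 t=0s (window 0): DENY
  req#10 t=0s (window 0): DENY
  req#11 t=1s (window 0): DENY
  req#12 t=3s (window 0): DENY
  req#13 t=3s (window 0): DENY
  req#14 t=3s (window 0): DENY
  req#15 t=3s (window 0): DENY
  req#16 t=3s (window 0): DENY

Allowed counts by window: 6

Answer: 6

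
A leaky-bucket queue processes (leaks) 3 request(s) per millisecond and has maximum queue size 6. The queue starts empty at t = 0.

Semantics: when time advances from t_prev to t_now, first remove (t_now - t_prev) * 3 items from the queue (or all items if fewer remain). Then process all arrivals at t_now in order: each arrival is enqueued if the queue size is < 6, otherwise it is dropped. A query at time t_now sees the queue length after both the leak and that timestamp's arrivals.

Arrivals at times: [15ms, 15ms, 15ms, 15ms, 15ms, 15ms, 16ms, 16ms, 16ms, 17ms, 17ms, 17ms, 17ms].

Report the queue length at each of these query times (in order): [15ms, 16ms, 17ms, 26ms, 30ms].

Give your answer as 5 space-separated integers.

Answer: 6 6 6 0 0

Derivation:
Queue lengths at query times:
  query t=15ms: backlog = 6
  query t=16ms: backlog = 6
  query t=17ms: backlog = 6
  query t=26ms: backlog = 0
  query t=30ms: backlog = 0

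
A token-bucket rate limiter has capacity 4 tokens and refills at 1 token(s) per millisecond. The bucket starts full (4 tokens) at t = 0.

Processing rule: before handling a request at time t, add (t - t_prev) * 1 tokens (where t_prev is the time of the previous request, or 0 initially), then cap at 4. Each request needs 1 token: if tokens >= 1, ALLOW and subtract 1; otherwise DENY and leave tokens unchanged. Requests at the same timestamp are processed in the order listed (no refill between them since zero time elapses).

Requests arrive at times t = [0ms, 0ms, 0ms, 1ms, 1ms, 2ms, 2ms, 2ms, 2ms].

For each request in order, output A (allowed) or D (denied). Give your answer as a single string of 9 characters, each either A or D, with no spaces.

Answer: AAAAAADDD

Derivation:
Simulating step by step:
  req#1 t=0ms: ALLOW
  req#2 t=0ms: ALLOW
  req#3 t=0ms: ALLOW
  req#4 t=1ms: ALLOW
  req#5 t=1ms: ALLOW
  req#6 t=2ms: ALLOW
  req#7 t=2ms: DENY
  req#8 t=2ms: DENY
  req#9 t=2ms: DENY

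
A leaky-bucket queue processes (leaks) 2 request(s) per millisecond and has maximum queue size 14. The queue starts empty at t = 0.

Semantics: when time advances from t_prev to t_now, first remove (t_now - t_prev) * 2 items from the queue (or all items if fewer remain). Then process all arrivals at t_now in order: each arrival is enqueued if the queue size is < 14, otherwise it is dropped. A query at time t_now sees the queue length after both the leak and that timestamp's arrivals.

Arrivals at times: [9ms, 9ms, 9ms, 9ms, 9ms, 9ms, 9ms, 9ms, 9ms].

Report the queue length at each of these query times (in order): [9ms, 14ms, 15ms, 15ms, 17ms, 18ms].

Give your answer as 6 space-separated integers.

Queue lengths at query times:
  query t=9ms: backlog = 9
  query t=14ms: backlog = 0
  query t=15ms: backlog = 0
  query t=15ms: backlog = 0
  query t=17ms: backlog = 0
  query t=18ms: backlog = 0

Answer: 9 0 0 0 0 0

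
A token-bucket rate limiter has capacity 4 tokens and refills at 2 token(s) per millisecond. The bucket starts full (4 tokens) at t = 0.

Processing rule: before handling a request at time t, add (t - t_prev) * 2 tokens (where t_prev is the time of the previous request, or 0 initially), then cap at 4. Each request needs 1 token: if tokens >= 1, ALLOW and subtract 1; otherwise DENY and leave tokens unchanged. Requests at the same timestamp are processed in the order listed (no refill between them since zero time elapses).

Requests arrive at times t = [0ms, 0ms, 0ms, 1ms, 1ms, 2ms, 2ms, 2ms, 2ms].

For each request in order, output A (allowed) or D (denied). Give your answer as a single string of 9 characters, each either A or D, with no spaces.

Simulating step by step:
  req#1 t=0ms: ALLOW
  req#2 t=0ms: ALLOW
  req#3 t=0ms: ALLOW
  req#4 t=1ms: ALLOW
  req#5 t=1ms: ALLOW
  req#6 t=2ms: ALLOW
  req#7 t=2ms: ALLOW
  req#8 t=2ms: ALLOW
  req#9 t=2ms: DENY

Answer: AAAAAAAAD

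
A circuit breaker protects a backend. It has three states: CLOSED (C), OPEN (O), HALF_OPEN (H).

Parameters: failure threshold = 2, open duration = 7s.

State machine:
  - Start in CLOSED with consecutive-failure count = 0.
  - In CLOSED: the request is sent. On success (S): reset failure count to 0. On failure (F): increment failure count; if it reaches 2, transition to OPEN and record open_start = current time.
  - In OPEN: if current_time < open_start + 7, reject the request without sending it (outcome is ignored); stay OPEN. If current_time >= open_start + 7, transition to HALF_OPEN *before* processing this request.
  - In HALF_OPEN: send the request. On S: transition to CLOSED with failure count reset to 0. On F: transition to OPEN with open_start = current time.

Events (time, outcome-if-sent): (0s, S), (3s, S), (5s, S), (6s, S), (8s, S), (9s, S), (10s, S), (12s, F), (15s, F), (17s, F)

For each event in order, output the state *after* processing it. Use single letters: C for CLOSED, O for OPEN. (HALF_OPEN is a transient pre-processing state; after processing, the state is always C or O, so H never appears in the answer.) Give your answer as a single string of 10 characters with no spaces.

Answer: CCCCCCCCOO

Derivation:
State after each event:
  event#1 t=0s outcome=S: state=CLOSED
  event#2 t=3s outcome=S: state=CLOSED
  event#3 t=5s outcome=S: state=CLOSED
  event#4 t=6s outcome=S: state=CLOSED
  event#5 t=8s outcome=S: state=CLOSED
  event#6 t=9s outcome=S: state=CLOSED
  event#7 t=10s outcome=S: state=CLOSED
  event#8 t=12s outcome=F: state=CLOSED
  event#9 t=15s outcome=F: state=OPEN
  event#10 t=17s outcome=F: state=OPEN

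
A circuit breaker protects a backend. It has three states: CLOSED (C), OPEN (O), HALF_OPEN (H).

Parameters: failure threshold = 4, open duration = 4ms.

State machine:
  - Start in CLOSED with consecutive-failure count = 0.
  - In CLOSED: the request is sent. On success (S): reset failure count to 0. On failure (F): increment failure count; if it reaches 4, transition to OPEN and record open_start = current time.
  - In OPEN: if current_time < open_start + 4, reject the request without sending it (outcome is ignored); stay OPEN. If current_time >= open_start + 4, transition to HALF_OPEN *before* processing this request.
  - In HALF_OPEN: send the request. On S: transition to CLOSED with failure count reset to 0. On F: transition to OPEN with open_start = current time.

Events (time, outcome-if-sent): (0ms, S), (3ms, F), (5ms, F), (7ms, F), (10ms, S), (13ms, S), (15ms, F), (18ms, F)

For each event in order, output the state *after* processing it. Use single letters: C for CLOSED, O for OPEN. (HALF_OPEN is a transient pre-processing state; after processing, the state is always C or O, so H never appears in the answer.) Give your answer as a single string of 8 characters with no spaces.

Answer: CCCCCCCC

Derivation:
State after each event:
  event#1 t=0ms outcome=S: state=CLOSED
  event#2 t=3ms outcome=F: state=CLOSED
  event#3 t=5ms outcome=F: state=CLOSED
  event#4 t=7ms outcome=F: state=CLOSED
  event#5 t=10ms outcome=S: state=CLOSED
  event#6 t=13ms outcome=S: state=CLOSED
  event#7 t=15ms outcome=F: state=CLOSED
  event#8 t=18ms outcome=F: state=CLOSED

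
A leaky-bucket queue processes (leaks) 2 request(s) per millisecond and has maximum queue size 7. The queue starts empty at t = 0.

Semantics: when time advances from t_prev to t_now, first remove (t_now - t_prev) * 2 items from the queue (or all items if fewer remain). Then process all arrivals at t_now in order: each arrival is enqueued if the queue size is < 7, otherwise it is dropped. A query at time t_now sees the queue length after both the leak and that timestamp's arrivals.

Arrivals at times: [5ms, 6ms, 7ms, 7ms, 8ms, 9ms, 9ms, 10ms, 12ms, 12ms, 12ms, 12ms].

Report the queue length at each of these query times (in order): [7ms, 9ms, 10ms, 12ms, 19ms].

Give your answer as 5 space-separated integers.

Queue lengths at query times:
  query t=7ms: backlog = 2
  query t=9ms: backlog = 2
  query t=10ms: backlog = 1
  query t=12ms: backlog = 4
  query t=19ms: backlog = 0

Answer: 2 2 1 4 0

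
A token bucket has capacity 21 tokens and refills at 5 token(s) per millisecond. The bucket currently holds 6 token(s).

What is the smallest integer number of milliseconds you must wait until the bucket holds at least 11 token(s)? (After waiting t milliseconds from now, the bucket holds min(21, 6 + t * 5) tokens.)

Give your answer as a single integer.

Need 6 + t * 5 >= 11, so t >= 5/5.
Smallest integer t = ceil(5/5) = 1.

Answer: 1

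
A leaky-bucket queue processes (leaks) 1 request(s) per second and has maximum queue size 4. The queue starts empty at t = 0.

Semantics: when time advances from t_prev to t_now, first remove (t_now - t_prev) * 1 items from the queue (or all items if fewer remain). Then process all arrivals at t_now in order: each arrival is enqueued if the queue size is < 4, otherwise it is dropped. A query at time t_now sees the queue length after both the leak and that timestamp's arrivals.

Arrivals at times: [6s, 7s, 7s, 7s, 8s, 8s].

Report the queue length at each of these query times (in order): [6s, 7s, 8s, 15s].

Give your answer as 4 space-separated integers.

Queue lengths at query times:
  query t=6s: backlog = 1
  query t=7s: backlog = 3
  query t=8s: backlog = 4
  query t=15s: backlog = 0

Answer: 1 3 4 0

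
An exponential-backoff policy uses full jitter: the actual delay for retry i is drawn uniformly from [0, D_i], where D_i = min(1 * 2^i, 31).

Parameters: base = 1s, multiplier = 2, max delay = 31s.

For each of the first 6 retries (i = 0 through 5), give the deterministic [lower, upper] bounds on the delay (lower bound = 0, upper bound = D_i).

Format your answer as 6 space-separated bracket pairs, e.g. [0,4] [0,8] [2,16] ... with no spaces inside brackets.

Computing bounds per retry:
  i=0: D_i=min(1*2^0,31)=1, bounds=[0,1]
  i=1: D_i=min(1*2^1,31)=2, bounds=[0,2]
  i=2: D_i=min(1*2^2,31)=4, bounds=[0,4]
  i=3: D_i=min(1*2^3,31)=8, bounds=[0,8]
  i=4: D_i=min(1*2^4,31)=16, bounds=[0,16]
  i=5: D_i=min(1*2^5,31)=31, bounds=[0,31]

Answer: [0,1] [0,2] [0,4] [0,8] [0,16] [0,31]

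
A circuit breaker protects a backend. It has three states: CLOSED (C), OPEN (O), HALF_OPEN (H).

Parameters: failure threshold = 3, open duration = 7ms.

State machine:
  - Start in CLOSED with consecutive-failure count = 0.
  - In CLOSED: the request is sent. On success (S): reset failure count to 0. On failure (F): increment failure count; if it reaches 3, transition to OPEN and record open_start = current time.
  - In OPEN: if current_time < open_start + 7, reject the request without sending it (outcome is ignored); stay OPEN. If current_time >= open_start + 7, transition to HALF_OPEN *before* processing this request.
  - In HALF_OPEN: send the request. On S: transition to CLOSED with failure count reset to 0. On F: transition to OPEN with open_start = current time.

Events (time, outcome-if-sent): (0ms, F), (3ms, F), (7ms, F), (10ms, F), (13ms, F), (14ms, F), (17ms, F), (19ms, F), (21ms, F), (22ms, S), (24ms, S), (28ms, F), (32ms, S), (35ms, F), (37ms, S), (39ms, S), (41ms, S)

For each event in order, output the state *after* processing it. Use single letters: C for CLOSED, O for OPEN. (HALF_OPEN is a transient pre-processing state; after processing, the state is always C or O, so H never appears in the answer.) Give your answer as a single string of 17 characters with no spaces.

Answer: CCOOOOOOOOOOOOOOO

Derivation:
State after each event:
  event#1 t=0ms outcome=F: state=CLOSED
  event#2 t=3ms outcome=F: state=CLOSED
  event#3 t=7ms outcome=F: state=OPEN
  event#4 t=10ms outcome=F: state=OPEN
  event#5 t=13ms outcome=F: state=OPEN
  event#6 t=14ms outcome=F: state=OPEN
  event#7 t=17ms outcome=F: state=OPEN
  event#8 t=19ms outcome=F: state=OPEN
  event#9 t=21ms outcome=F: state=OPEN
  event#10 t=22ms outcome=S: state=OPEN
  event#11 t=24ms outcome=S: state=OPEN
  event#12 t=28ms outcome=F: state=OPEN
  event#13 t=32ms outcome=S: state=OPEN
  event#14 t=35ms outcome=F: state=OPEN
  event#15 t=37ms outcome=S: state=OPEN
  event#16 t=39ms outcome=S: state=OPEN
  event#17 t=41ms outcome=S: state=OPEN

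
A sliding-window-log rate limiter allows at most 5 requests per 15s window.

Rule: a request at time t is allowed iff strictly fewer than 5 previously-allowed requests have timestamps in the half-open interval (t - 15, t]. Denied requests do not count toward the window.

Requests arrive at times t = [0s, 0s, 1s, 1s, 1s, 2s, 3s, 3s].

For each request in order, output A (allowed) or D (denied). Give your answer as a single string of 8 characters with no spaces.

Tracking allowed requests in the window:
  req#1 t=0s: ALLOW
  req#2 t=0s: ALLOW
  req#3 t=1s: ALLOW
  req#4 t=1s: ALLOW
  req#5 t=1s: ALLOW
  req#6 t=2s: DENY
  req#7 t=3s: DENY
  req#8 t=3s: DENY

Answer: AAAAADDD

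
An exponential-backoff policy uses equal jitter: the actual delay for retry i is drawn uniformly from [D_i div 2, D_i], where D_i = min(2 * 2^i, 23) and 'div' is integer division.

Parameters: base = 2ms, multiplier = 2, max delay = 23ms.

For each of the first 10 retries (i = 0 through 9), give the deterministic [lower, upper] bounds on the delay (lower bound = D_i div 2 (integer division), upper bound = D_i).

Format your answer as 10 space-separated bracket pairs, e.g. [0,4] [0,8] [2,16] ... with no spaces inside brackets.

Answer: [1,2] [2,4] [4,8] [8,16] [11,23] [11,23] [11,23] [11,23] [11,23] [11,23]

Derivation:
Computing bounds per retry:
  i=0: D_i=min(2*2^0,23)=2, bounds=[1,2]
  i=1: D_i=min(2*2^1,23)=4, bounds=[2,4]
  i=2: D_i=min(2*2^2,23)=8, bounds=[4,8]
  i=3: D_i=min(2*2^3,23)=16, bounds=[8,16]
  i=4: D_i=min(2*2^4,23)=23, bounds=[11,23]
  i=5: D_i=min(2*2^5,23)=23, bounds=[11,23]
  i=6: D_i=min(2*2^6,23)=23, bounds=[11,23]
  i=7: D_i=min(2*2^7,23)=23, bounds=[11,23]
  i=8: D_i=min(2*2^8,23)=23, bounds=[11,23]
  i=9: D_i=min(2*2^9,23)=23, bounds=[11,23]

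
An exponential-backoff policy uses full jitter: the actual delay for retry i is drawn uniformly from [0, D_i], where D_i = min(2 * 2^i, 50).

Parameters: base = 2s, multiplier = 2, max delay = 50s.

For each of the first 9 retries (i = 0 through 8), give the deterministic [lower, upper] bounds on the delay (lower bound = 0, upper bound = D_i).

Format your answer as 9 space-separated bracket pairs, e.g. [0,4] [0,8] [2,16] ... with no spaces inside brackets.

Computing bounds per retry:
  i=0: D_i=min(2*2^0,50)=2, bounds=[0,2]
  i=1: D_i=min(2*2^1,50)=4, bounds=[0,4]
  i=2: D_i=min(2*2^2,50)=8, bounds=[0,8]
  i=3: D_i=min(2*2^3,50)=16, bounds=[0,16]
  i=4: D_i=min(2*2^4,50)=32, bounds=[0,32]
  i=5: D_i=min(2*2^5,50)=50, bounds=[0,50]
  i=6: D_i=min(2*2^6,50)=50, bounds=[0,50]
  i=7: D_i=min(2*2^7,50)=50, bounds=[0,50]
  i=8: D_i=min(2*2^8,50)=50, bounds=[0,50]

Answer: [0,2] [0,4] [0,8] [0,16] [0,32] [0,50] [0,50] [0,50] [0,50]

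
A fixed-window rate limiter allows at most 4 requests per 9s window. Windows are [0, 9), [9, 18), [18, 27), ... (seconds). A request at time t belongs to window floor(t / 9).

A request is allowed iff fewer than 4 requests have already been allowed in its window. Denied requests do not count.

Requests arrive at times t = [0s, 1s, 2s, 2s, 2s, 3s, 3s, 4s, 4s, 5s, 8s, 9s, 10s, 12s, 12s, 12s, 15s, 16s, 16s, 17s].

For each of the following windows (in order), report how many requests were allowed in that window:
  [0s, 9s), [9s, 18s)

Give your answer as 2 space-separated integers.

Answer: 4 4

Derivation:
Processing requests:
  req#1 t=0s (window 0): ALLOW
  req#2 t=1s (window 0): ALLOW
  req#3 t=2s (window 0): ALLOW
  req#4 t=2s (window 0): ALLOW
  req#5 t=2s (window 0): DENY
  req#6 t=3s (window 0): DENY
  req#7 t=3s (window 0): DENY
  req#8 t=4s (window 0): DENY
  req#9 t=4s (window 0): DENY
  req#10 t=5s (window 0): DENY
  req#11 t=8s (window 0): DENY
  req#12 t=9s (window 1): ALLOW
  req#13 t=10s (window 1): ALLOW
  req#14 t=12s (window 1): ALLOW
  req#15 t=12s (window 1): ALLOW
  req#16 t=12s (window 1): DENY
  req#17 t=15s (window 1): DENY
  req#18 t=16s (window 1): DENY
  req#19 t=16s (window 1): DENY
  req#20 t=17s (window 1): DENY

Allowed counts by window: 4 4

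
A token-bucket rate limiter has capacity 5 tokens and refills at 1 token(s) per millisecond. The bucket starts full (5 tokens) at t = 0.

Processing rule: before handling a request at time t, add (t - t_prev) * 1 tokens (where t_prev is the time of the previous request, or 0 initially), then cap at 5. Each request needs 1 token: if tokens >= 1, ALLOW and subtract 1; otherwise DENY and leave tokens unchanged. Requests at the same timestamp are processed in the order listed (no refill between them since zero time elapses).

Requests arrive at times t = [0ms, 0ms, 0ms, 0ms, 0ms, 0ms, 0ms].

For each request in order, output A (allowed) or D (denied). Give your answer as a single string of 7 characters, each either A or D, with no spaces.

Answer: AAAAADD

Derivation:
Simulating step by step:
  req#1 t=0ms: ALLOW
  req#2 t=0ms: ALLOW
  req#3 t=0ms: ALLOW
  req#4 t=0ms: ALLOW
  req#5 t=0ms: ALLOW
  req#6 t=0ms: DENY
  req#7 t=0ms: DENY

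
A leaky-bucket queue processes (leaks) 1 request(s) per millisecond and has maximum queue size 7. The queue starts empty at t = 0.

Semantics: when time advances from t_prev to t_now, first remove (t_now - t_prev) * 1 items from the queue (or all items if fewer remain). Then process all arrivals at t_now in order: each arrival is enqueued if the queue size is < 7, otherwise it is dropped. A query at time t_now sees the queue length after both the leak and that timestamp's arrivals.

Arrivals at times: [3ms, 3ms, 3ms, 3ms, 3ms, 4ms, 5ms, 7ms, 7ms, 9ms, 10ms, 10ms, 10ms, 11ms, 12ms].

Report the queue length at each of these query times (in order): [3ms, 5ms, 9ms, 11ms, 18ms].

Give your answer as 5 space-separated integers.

Answer: 5 5 4 6 0

Derivation:
Queue lengths at query times:
  query t=3ms: backlog = 5
  query t=5ms: backlog = 5
  query t=9ms: backlog = 4
  query t=11ms: backlog = 6
  query t=18ms: backlog = 0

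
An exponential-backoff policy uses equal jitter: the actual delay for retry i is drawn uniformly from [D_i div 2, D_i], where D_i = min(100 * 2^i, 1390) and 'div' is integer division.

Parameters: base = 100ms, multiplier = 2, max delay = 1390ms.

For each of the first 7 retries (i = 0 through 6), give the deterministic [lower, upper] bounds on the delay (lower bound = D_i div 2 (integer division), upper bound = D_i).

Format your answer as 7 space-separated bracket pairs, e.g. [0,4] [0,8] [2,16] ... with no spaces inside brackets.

Answer: [50,100] [100,200] [200,400] [400,800] [695,1390] [695,1390] [695,1390]

Derivation:
Computing bounds per retry:
  i=0: D_i=min(100*2^0,1390)=100, bounds=[50,100]
  i=1: D_i=min(100*2^1,1390)=200, bounds=[100,200]
  i=2: D_i=min(100*2^2,1390)=400, bounds=[200,400]
  i=3: D_i=min(100*2^3,1390)=800, bounds=[400,800]
  i=4: D_i=min(100*2^4,1390)=1390, bounds=[695,1390]
  i=5: D_i=min(100*2^5,1390)=1390, bounds=[695,1390]
  i=6: D_i=min(100*2^6,1390)=1390, bounds=[695,1390]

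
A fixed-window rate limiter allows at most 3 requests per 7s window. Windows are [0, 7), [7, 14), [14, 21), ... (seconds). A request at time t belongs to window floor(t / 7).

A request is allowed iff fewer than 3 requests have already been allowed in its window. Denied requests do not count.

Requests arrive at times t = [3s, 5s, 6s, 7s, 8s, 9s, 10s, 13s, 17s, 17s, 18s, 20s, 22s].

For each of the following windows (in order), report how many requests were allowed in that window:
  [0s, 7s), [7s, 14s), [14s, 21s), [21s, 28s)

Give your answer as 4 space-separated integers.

Answer: 3 3 3 1

Derivation:
Processing requests:
  req#1 t=3s (window 0): ALLOW
  req#2 t=5s (window 0): ALLOW
  req#3 t=6s (window 0): ALLOW
  req#4 t=7s (window 1): ALLOW
  req#5 t=8s (window 1): ALLOW
  req#6 t=9s (window 1): ALLOW
  req#7 t=10s (window 1): DENY
  req#8 t=13s (window 1): DENY
  req#9 t=17s (window 2): ALLOW
  req#10 t=17s (window 2): ALLOW
  req#11 t=18s (window 2): ALLOW
  req#12 t=20s (window 2): DENY
  req#13 t=22s (window 3): ALLOW

Allowed counts by window: 3 3 3 1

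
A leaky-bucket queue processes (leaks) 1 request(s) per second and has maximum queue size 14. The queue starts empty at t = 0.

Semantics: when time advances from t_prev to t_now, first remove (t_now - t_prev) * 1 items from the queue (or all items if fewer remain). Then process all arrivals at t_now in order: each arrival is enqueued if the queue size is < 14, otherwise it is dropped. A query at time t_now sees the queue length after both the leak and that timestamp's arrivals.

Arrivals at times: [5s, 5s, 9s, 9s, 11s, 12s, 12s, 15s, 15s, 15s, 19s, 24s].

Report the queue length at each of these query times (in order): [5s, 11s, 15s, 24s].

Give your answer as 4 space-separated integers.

Answer: 2 1 3 1

Derivation:
Queue lengths at query times:
  query t=5s: backlog = 2
  query t=11s: backlog = 1
  query t=15s: backlog = 3
  query t=24s: backlog = 1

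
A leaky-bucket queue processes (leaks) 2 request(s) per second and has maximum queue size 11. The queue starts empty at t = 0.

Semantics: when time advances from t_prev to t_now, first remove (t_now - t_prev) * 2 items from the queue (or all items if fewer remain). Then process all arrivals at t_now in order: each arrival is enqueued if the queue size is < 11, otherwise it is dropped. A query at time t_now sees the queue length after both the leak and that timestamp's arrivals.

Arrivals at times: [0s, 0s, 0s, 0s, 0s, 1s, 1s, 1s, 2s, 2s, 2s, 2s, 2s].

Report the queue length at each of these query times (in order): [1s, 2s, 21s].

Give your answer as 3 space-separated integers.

Queue lengths at query times:
  query t=1s: backlog = 6
  query t=2s: backlog = 9
  query t=21s: backlog = 0

Answer: 6 9 0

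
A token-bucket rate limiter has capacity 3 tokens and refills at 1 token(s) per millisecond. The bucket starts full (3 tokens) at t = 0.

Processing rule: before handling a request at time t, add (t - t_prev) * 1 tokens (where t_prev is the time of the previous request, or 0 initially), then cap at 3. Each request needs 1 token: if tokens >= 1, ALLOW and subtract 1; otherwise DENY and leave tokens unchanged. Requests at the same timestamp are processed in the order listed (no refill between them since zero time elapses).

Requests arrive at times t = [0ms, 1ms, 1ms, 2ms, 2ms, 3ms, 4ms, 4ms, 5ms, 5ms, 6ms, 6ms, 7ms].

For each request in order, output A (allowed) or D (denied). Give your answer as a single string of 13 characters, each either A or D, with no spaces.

Simulating step by step:
  req#1 t=0ms: ALLOW
  req#2 t=1ms: ALLOW
  req#3 t=1ms: ALLOW
  req#4 t=2ms: ALLOW
  req#5 t=2ms: ALLOW
  req#6 t=3ms: ALLOW
  req#7 t=4ms: ALLOW
  req#8 t=4ms: DENY
  req#9 t=5ms: ALLOW
  req#10 t=5ms: DENY
  req#11 t=6ms: ALLOW
  req#12 t=6ms: DENY
  req#13 t=7ms: ALLOW

Answer: AAAAAAADADADA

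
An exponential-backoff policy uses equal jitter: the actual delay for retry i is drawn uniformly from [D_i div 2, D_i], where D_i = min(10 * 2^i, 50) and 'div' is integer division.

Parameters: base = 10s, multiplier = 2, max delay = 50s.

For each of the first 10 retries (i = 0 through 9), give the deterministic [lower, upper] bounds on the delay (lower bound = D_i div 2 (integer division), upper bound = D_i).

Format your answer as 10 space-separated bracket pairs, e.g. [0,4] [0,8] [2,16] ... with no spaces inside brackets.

Computing bounds per retry:
  i=0: D_i=min(10*2^0,50)=10, bounds=[5,10]
  i=1: D_i=min(10*2^1,50)=20, bounds=[10,20]
  i=2: D_i=min(10*2^2,50)=40, bounds=[20,40]
  i=3: D_i=min(10*2^3,50)=50, bounds=[25,50]
  i=4: D_i=min(10*2^4,50)=50, bounds=[25,50]
  i=5: D_i=min(10*2^5,50)=50, bounds=[25,50]
  i=6: D_i=min(10*2^6,50)=50, bounds=[25,50]
  i=7: D_i=min(10*2^7,50)=50, bounds=[25,50]
  i=8: D_i=min(10*2^8,50)=50, bounds=[25,50]
  i=9: D_i=min(10*2^9,50)=50, bounds=[25,50]

Answer: [5,10] [10,20] [20,40] [25,50] [25,50] [25,50] [25,50] [25,50] [25,50] [25,50]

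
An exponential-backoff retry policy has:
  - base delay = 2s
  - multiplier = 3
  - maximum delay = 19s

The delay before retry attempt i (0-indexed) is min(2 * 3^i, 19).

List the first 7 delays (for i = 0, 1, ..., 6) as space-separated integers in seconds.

Computing each delay:
  i=0: min(2*3^0, 19) = 2
  i=1: min(2*3^1, 19) = 6
  i=2: min(2*3^2, 19) = 18
  i=3: min(2*3^3, 19) = 19
  i=4: min(2*3^4, 19) = 19
  i=5: min(2*3^5, 19) = 19
  i=6: min(2*3^6, 19) = 19

Answer: 2 6 18 19 19 19 19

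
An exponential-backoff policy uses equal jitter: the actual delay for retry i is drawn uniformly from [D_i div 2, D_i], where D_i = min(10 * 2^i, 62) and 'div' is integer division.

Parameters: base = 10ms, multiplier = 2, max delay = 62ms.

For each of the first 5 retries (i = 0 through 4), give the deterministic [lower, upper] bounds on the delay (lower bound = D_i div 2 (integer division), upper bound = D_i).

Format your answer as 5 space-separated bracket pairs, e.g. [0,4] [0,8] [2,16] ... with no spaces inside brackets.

Answer: [5,10] [10,20] [20,40] [31,62] [31,62]

Derivation:
Computing bounds per retry:
  i=0: D_i=min(10*2^0,62)=10, bounds=[5,10]
  i=1: D_i=min(10*2^1,62)=20, bounds=[10,20]
  i=2: D_i=min(10*2^2,62)=40, bounds=[20,40]
  i=3: D_i=min(10*2^3,62)=62, bounds=[31,62]
  i=4: D_i=min(10*2^4,62)=62, bounds=[31,62]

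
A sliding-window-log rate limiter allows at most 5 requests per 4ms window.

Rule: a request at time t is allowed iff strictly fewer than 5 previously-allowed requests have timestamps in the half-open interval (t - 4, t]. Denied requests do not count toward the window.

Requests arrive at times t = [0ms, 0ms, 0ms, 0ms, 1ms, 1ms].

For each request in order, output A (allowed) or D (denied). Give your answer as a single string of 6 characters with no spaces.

Answer: AAAAAD

Derivation:
Tracking allowed requests in the window:
  req#1 t=0ms: ALLOW
  req#2 t=0ms: ALLOW
  req#3 t=0ms: ALLOW
  req#4 t=0ms: ALLOW
  req#5 t=1ms: ALLOW
  req#6 t=1ms: DENY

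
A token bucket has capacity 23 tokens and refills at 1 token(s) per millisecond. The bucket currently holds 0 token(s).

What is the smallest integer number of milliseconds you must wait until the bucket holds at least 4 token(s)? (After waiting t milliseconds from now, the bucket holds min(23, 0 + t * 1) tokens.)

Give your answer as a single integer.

Answer: 4

Derivation:
Need 0 + t * 1 >= 4, so t >= 4/1.
Smallest integer t = ceil(4/1) = 4.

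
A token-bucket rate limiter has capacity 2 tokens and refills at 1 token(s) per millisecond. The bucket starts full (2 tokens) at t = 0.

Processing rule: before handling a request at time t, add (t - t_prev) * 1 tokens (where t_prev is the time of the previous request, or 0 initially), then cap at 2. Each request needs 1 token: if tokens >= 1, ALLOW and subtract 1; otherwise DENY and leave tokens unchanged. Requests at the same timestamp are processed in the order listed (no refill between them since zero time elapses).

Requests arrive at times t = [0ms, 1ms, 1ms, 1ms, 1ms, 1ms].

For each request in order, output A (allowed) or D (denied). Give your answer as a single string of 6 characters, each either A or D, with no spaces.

Simulating step by step:
  req#1 t=0ms: ALLOW
  req#2 t=1ms: ALLOW
  req#3 t=1ms: ALLOW
  req#4 t=1ms: DENY
  req#5 t=1ms: DENY
  req#6 t=1ms: DENY

Answer: AAADDD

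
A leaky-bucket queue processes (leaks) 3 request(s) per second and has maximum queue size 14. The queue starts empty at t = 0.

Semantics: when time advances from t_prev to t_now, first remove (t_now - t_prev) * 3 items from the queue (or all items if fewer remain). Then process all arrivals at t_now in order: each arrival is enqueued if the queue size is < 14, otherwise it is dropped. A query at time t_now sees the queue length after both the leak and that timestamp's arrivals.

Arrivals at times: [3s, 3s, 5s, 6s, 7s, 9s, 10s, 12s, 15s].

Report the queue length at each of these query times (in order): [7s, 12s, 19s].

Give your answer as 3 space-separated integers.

Queue lengths at query times:
  query t=7s: backlog = 1
  query t=12s: backlog = 1
  query t=19s: backlog = 0

Answer: 1 1 0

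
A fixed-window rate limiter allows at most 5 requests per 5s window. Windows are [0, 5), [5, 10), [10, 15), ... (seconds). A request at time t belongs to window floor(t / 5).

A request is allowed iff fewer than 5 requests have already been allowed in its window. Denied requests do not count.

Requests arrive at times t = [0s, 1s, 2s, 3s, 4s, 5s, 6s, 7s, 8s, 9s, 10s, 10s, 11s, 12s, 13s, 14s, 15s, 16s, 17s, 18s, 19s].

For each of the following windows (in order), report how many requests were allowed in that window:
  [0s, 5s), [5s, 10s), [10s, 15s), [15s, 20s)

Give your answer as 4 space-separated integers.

Processing requests:
  req#1 t=0s (window 0): ALLOW
  req#2 t=1s (window 0): ALLOW
  req#3 t=2s (window 0): ALLOW
  req#4 t=3s (window 0): ALLOW
  req#5 t=4s (window 0): ALLOW
  req#6 t=5s (window 1): ALLOW
  req#7 t=6s (window 1): ALLOW
  req#8 t=7s (window 1): ALLOW
  req#9 t=8s (window 1): ALLOW
  req#10 t=9s (window 1): ALLOW
  req#11 t=10s (window 2): ALLOW
  req#12 t=10s (window 2): ALLOW
  req#13 t=11s (window 2): ALLOW
  req#14 t=12s (window 2): ALLOW
  req#15 t=13s (window 2): ALLOW
  req#16 t=14s (window 2): DENY
  req#17 t=15s (window 3): ALLOW
  req#18 t=16s (window 3): ALLOW
  req#19 t=17s (window 3): ALLOW
  req#20 t=18s (window 3): ALLOW
  req#21 t=19s (window 3): ALLOW

Allowed counts by window: 5 5 5 5

Answer: 5 5 5 5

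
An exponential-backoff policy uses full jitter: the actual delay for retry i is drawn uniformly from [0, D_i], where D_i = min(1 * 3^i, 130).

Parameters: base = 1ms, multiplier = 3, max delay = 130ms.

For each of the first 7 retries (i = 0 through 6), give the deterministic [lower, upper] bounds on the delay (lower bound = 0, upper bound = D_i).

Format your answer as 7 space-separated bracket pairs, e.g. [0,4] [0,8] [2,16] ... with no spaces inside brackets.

Computing bounds per retry:
  i=0: D_i=min(1*3^0,130)=1, bounds=[0,1]
  i=1: D_i=min(1*3^1,130)=3, bounds=[0,3]
  i=2: D_i=min(1*3^2,130)=9, bounds=[0,9]
  i=3: D_i=min(1*3^3,130)=27, bounds=[0,27]
  i=4: D_i=min(1*3^4,130)=81, bounds=[0,81]
  i=5: D_i=min(1*3^5,130)=130, bounds=[0,130]
  i=6: D_i=min(1*3^6,130)=130, bounds=[0,130]

Answer: [0,1] [0,3] [0,9] [0,27] [0,81] [0,130] [0,130]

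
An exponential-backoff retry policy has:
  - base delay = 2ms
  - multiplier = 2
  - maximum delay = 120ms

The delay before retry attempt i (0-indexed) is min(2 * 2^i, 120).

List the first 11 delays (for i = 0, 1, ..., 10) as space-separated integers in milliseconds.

Computing each delay:
  i=0: min(2*2^0, 120) = 2
  i=1: min(2*2^1, 120) = 4
  i=2: min(2*2^2, 120) = 8
  i=3: min(2*2^3, 120) = 16
  i=4: min(2*2^4, 120) = 32
  i=5: min(2*2^5, 120) = 64
  i=6: min(2*2^6, 120) = 120
  i=7: min(2*2^7, 120) = 120
  i=8: min(2*2^8, 120) = 120
  i=9: min(2*2^9, 120) = 120
  i=10: min(2*2^10, 120) = 120

Answer: 2 4 8 16 32 64 120 120 120 120 120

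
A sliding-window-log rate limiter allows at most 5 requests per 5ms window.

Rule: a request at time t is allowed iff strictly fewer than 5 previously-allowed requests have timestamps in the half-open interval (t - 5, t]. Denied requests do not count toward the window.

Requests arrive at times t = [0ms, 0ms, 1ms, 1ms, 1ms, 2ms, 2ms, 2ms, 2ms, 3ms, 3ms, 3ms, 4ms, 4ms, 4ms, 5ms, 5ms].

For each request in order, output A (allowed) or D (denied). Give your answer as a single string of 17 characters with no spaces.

Tracking allowed requests in the window:
  req#1 t=0ms: ALLOW
  req#2 t=0ms: ALLOW
  req#3 t=1ms: ALLOW
  req#4 t=1ms: ALLOW
  req#5 t=1ms: ALLOW
  req#6 t=2ms: DENY
  req#7 t=2ms: DENY
  req#8 t=2ms: DENY
  req#9 t=2ms: DENY
  req#10 t=3ms: DENY
  req#11 t=3ms: DENY
  req#12 t=3ms: DENY
  req#13 t=4ms: DENY
  req#14 t=4ms: DENY
  req#15 t=4ms: DENY
  req#16 t=5ms: ALLOW
  req#17 t=5ms: ALLOW

Answer: AAAAADDDDDDDDDDAA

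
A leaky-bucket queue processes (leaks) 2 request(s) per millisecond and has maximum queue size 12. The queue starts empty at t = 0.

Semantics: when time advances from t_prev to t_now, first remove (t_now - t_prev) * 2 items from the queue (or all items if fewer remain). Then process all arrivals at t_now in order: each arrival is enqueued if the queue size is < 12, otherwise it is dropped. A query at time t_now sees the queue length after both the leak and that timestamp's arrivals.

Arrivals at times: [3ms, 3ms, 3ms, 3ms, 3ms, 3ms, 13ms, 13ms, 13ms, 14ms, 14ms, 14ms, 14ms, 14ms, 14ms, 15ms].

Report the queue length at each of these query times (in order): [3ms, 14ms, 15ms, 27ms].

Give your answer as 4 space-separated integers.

Answer: 6 7 6 0

Derivation:
Queue lengths at query times:
  query t=3ms: backlog = 6
  query t=14ms: backlog = 7
  query t=15ms: backlog = 6
  query t=27ms: backlog = 0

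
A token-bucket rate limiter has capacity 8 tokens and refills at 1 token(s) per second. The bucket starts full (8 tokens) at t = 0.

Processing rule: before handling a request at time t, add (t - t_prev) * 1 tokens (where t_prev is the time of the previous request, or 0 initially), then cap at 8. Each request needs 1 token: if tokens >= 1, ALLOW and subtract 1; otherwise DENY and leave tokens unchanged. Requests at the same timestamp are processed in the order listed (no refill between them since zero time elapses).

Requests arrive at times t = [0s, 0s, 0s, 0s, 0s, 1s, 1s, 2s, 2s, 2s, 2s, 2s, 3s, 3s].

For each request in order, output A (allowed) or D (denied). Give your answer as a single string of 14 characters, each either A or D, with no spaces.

Answer: AAAAAAAAAADDAD

Derivation:
Simulating step by step:
  req#1 t=0s: ALLOW
  req#2 t=0s: ALLOW
  req#3 t=0s: ALLOW
  req#4 t=0s: ALLOW
  req#5 t=0s: ALLOW
  req#6 t=1s: ALLOW
  req#7 t=1s: ALLOW
  req#8 t=2s: ALLOW
  req#9 t=2s: ALLOW
  req#10 t=2s: ALLOW
  req#11 t=2s: DENY
  req#12 t=2s: DENY
  req#13 t=3s: ALLOW
  req#14 t=3s: DENY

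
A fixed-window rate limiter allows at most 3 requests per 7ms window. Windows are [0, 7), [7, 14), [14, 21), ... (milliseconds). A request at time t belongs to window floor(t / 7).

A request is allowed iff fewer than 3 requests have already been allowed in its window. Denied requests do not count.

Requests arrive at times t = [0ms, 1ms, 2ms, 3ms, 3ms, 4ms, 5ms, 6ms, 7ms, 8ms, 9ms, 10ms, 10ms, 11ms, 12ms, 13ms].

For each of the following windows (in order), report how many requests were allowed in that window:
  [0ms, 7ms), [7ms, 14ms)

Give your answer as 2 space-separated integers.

Answer: 3 3

Derivation:
Processing requests:
  req#1 t=0ms (window 0): ALLOW
  req#2 t=1ms (window 0): ALLOW
  req#3 t=2ms (window 0): ALLOW
  req#4 t=3ms (window 0): DENY
  req#5 t=3ms (window 0): DENY
  req#6 t=4ms (window 0): DENY
  req#7 t=5ms (window 0): DENY
  req#8 t=6ms (window 0): DENY
  req#9 t=7ms (window 1): ALLOW
  req#10 t=8ms (window 1): ALLOW
  req#11 t=9ms (window 1): ALLOW
  req#12 t=10ms (window 1): DENY
  req#13 t=10ms (window 1): DENY
  req#14 t=11ms (window 1): DENY
  req#15 t=12ms (window 1): DENY
  req#16 t=13ms (window 1): DENY

Allowed counts by window: 3 3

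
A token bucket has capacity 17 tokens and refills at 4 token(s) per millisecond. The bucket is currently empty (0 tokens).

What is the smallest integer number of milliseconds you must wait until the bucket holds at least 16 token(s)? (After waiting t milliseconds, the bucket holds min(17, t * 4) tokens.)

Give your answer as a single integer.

Answer: 4

Derivation:
Need t * 4 >= 16, so t >= 16/4.
Smallest integer t = ceil(16/4) = 4.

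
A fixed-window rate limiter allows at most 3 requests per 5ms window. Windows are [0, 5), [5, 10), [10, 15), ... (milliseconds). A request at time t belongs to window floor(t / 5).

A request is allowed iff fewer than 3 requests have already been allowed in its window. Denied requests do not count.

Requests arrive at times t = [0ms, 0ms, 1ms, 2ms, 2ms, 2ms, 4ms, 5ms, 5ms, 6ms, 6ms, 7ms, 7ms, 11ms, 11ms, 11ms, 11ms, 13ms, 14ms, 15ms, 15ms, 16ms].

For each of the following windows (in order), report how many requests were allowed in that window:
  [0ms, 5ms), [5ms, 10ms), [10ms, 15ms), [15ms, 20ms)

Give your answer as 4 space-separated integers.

Processing requests:
  req#1 t=0ms (window 0): ALLOW
  req#2 t=0ms (window 0): ALLOW
  req#3 t=1ms (window 0): ALLOW
  req#4 t=2ms (window 0): DENY
  req#5 t=2ms (window 0): DENY
  req#6 t=2ms (window 0): DENY
  req#7 t=4ms (window 0): DENY
  req#8 t=5ms (window 1): ALLOW
  req#9 t=5ms (window 1): ALLOW
  req#10 t=6ms (window 1): ALLOW
  req#11 t=6ms (window 1): DENY
  req#12 t=7ms (window 1): DENY
  req#13 t=7ms (window 1): DENY
  req#14 t=11ms (window 2): ALLOW
  req#15 t=11ms (window 2): ALLOW
  req#16 t=11ms (window 2): ALLOW
  req#17 t=11ms (window 2): DENY
  req#18 t=13ms (window 2): DENY
  req#19 t=14ms (window 2): DENY
  req#20 t=15ms (window 3): ALLOW
  req#21 t=15ms (window 3): ALLOW
  req#22 t=16ms (window 3): ALLOW

Allowed counts by window: 3 3 3 3

Answer: 3 3 3 3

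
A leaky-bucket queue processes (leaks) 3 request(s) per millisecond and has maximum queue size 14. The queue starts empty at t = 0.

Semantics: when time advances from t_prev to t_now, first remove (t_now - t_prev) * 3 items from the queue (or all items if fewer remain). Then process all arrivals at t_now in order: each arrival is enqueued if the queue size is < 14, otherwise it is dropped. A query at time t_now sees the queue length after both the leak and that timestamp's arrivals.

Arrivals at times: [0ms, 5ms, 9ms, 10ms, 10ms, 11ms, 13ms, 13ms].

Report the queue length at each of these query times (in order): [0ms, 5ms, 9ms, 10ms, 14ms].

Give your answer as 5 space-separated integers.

Queue lengths at query times:
  query t=0ms: backlog = 1
  query t=5ms: backlog = 1
  query t=9ms: backlog = 1
  query t=10ms: backlog = 2
  query t=14ms: backlog = 0

Answer: 1 1 1 2 0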